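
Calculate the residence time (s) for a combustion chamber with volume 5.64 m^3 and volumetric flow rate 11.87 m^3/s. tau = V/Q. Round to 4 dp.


tau = V / Q_flow
tau = 5.64 / 11.87 = 0.4751 s


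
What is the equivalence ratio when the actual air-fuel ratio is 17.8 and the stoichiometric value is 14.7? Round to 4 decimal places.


phi = AFR_stoich / AFR_actual
phi = 14.7 / 17.8 = 0.8258


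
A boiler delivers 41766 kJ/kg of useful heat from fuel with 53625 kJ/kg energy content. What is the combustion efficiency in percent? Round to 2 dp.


Efficiency = (Q_useful / Q_fuel) * 100
Efficiency = (41766 / 53625) * 100
Efficiency = 0.7789 * 100 = 77.89%


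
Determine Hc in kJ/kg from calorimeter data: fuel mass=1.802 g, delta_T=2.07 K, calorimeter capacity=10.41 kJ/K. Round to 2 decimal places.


Hc = C_cal * delta_T / m_fuel
Q_released = 10.41 * 2.07 = 21.5487 kJ
m_fuel = 1.802 g = 1.802/1000 kg = 0.001802 kg
Hc = 21.5487 / 0.001802 = 11958.21 kJ/kg


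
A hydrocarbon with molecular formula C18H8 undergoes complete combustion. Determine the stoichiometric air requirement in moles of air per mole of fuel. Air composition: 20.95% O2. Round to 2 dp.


Balanced combustion: C18H8 + 20 O2 -> 18 CO2 + 4 H2O
O2 needed = C + H/4 = 18 + 8/4 = 20.00 moles
Air moles = O2 / 0.2095 = 20.00 / 0.2095 = 95.47 moles air


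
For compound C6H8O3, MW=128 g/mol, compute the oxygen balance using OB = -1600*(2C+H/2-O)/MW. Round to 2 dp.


OB = -1600 * (2C + H/2 - O) / MW
Inner = 2*6 + 8/2 - 3 = 13.00
OB = -1600 * 13.00 / 128 = -162.50%


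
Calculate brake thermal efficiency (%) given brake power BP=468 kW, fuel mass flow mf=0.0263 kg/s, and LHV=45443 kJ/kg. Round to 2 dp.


eta_BTE = (BP / (mf * LHV)) * 100
Denominator = 0.0263 * 45443 = 1195.1509 kW
eta_BTE = (468 / 1195.1509) * 100 = 39.16%


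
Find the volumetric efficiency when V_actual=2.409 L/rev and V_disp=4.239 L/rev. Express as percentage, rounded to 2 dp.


eta_v = (V_actual / V_disp) * 100
Ratio = 2.409 / 4.239 = 0.5683
eta_v = 0.5683 * 100 = 56.83%


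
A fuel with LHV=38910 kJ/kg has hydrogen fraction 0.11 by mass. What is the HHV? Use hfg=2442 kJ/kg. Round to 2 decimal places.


HHV = LHV + hfg * 9 * H
Water addition = 2442 * 9 * 0.11 = 2417.580 kJ/kg
HHV = 38910 + 2417.580 = 41327.58 kJ/kg


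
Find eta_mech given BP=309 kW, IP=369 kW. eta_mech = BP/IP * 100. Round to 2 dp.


eta_mech = (BP / IP) * 100
Ratio = 309 / 369 = 0.8374
eta_mech = 0.8374 * 100 = 83.74%


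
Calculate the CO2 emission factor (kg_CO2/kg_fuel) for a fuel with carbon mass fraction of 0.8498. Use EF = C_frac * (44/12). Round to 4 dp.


EF = C_frac * (M_CO2 / M_C)
EF = 0.8498 * (44/12)
EF = 0.8498 * 3.666667 = 3.1159 kg_CO2/kg_fuel


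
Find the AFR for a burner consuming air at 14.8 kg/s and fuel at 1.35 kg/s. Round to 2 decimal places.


AFR = m_air / m_fuel
AFR = 14.8 / 1.35 = 10.96


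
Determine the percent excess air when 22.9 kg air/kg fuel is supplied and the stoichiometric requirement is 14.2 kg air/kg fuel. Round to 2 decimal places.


Excess air = actual - stoichiometric = 22.9 - 14.2 = 8.70 kg/kg fuel
Excess air % = (excess / stoich) * 100 = (8.70 / 14.2) * 100 = 61.27%


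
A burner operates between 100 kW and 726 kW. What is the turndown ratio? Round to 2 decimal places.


TDR = Q_max / Q_min
TDR = 726 / 100 = 7.26


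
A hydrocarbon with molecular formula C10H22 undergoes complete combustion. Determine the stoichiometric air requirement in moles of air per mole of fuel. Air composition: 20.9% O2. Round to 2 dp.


Balanced combustion: C10H22 + 15.5 O2 -> 10 CO2 + 11 H2O
O2 needed = C + H/4 = 10 + 22/4 = 15.50 moles
Air moles = O2 / 0.209 = 15.50 / 0.209 = 74.16 moles air


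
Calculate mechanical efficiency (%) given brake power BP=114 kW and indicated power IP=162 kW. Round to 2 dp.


eta_mech = (BP / IP) * 100
Ratio = 114 / 162 = 0.7037
eta_mech = 0.7037 * 100 = 70.37%


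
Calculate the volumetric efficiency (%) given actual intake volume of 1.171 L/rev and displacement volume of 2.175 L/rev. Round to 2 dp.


eta_v = (V_actual / V_disp) * 100
Ratio = 1.171 / 2.175 = 0.5384
eta_v = 0.5384 * 100 = 53.84%


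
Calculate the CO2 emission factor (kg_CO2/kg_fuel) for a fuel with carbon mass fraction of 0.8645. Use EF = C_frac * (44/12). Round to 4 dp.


EF = C_frac * (M_CO2 / M_C)
EF = 0.8645 * (44/12)
EF = 0.8645 * 3.666667 = 3.1698 kg_CO2/kg_fuel


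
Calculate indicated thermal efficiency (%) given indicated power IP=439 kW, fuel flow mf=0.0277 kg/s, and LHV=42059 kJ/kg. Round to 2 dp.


eta_ith = (IP / (mf * LHV)) * 100
Denominator = 0.0277 * 42059 = 1165.0343 kW
eta_ith = (439 / 1165.0343) * 100 = 37.68%


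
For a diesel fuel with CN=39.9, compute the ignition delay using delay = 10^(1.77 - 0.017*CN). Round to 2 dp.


delay = 10^(1.77 - 0.017*CN)
Exponent = 1.77 - 0.017*39.9 = 1.0917
delay = 10^1.0917 = 12.35 ms


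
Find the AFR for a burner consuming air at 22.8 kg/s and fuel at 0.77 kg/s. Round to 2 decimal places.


AFR = m_air / m_fuel
AFR = 22.8 / 0.77 = 29.61


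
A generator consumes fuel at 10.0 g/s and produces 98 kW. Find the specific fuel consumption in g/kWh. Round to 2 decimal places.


SFC = (mf / BP) * 3600
Rate = 10.0 / 98 = 0.102041 g/(s*kW)
SFC = 0.102041 * 3600 = 367.35 g/kWh


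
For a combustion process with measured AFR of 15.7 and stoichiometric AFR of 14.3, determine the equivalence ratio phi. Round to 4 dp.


phi = AFR_stoich / AFR_actual
phi = 14.3 / 15.7 = 0.9108


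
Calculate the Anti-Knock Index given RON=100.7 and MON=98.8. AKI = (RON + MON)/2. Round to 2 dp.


AKI = (RON + MON) / 2
AKI = (100.7 + 98.8) / 2
AKI = 199.5 / 2 = 99.75


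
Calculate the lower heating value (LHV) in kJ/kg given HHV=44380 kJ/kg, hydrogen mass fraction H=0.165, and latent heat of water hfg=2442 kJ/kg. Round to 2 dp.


LHV = HHV - hfg * 9 * H
Water correction = 2442 * 9 * 0.165 = 3626.370 kJ/kg
LHV = 44380 - 3626.370 = 40753.63 kJ/kg


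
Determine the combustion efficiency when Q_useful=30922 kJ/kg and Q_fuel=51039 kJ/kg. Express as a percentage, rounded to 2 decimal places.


Efficiency = (Q_useful / Q_fuel) * 100
Efficiency = (30922 / 51039) * 100
Efficiency = 0.6059 * 100 = 60.59%


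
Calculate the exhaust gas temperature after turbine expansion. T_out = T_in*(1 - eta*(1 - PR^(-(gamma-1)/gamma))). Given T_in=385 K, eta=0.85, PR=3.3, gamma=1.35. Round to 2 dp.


T_out = T_in * (1 - eta * (1 - PR^(-(gamma-1)/gamma)))
Exponent = -(1.35-1)/1.35 = -0.25925926
PR^exp = 3.3^(-0.25925926) = 0.73378775
Factor = 1 - 0.85*(1 - 0.73378775) = 0.77371959
T_out = 385 * 0.77371959 = 297.88 K


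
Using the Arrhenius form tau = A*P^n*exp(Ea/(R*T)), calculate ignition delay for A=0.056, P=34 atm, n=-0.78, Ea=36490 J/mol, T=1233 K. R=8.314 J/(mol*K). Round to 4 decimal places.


tau = A * P^n * exp(Ea/(R*T))
P^n = 34^(-0.78) = 0.06389199
Ea/(R*T) = 36490/(8.314*1233) = 3.559596
exp(Ea/(R*T)) = 35.149010
tau = 0.056 * 0.06389199 * 35.149010 = 0.1258 ms


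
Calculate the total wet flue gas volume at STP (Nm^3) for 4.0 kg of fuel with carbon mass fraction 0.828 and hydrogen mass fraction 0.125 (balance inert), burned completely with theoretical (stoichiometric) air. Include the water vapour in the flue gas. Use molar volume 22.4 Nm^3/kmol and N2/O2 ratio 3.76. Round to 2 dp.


Per kg fuel: CO2 = (C/12 kmol)*22.4 = (0.828/12)*22.4 = 1.54560 Nm^3
Per kg fuel: H2O = (H/2 kmol)*22.4 = (0.125/2)*22.4 = 1.40000 Nm^3
O2 needed per kg fuel = C/12 + H/4 = 0.828/12 + 0.125/4 = 0.10025000 kmol
Per kg fuel: N2 = O2*3.76*22.4 = 0.10025000*3.76*22.4 = 8.44346 Nm^3
Total per kg = 1.54560 + 1.40000 + 8.44346 = 11.38906 Nm^3
Total = 11.38906 * 4.0 = 45.56 Nm^3


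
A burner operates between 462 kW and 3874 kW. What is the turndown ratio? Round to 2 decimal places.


TDR = Q_max / Q_min
TDR = 3874 / 462 = 8.39


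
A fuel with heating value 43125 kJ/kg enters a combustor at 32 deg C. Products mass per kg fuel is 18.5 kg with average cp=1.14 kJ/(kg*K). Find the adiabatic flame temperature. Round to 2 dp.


T_ad = T_in + Hc / (m_p * cp)
Denominator = 18.5 * 1.14 = 21.0900
Temperature rise = 43125 / 21.0900 = 2044.81 K
T_ad = 32 + 2044.81 = 2076.81 deg C


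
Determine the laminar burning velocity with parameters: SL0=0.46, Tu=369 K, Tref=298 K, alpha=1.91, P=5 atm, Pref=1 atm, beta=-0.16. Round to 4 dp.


SL = SL0 * (Tu/Tref)^alpha * (P/Pref)^beta
T ratio = 369/298 = 1.23825503
(T ratio)^alpha = 1.23825503^1.91 = 1.504067
(P/Pref)^beta = 5^(-0.16) = 0.772974
SL = 0.46 * 1.504067 * 0.772974 = 0.5348 m/s


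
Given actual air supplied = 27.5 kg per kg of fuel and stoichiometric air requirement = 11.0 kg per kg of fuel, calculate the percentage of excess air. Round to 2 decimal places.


Excess air = actual - stoichiometric = 27.5 - 11.0 = 16.50 kg/kg fuel
Excess air % = (excess / stoich) * 100 = (16.50 / 11.0) * 100 = 150.00%


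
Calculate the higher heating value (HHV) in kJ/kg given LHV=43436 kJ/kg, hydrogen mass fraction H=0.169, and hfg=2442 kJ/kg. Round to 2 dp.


HHV = LHV + hfg * 9 * H
Water addition = 2442 * 9 * 0.169 = 3714.282 kJ/kg
HHV = 43436 + 3714.282 = 47150.28 kJ/kg


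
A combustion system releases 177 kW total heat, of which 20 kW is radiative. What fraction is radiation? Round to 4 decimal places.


f_rad = Q_rad / Q_total
f_rad = 20 / 177 = 0.1130


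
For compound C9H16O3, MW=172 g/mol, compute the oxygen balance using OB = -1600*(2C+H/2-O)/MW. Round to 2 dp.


OB = -1600 * (2C + H/2 - O) / MW
Inner = 2*9 + 16/2 - 3 = 23.00
OB = -1600 * 23.00 / 172 = -213.95%


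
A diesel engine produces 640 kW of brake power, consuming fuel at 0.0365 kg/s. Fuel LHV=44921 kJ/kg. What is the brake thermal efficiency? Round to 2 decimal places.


eta_BTE = (BP / (mf * LHV)) * 100
Denominator = 0.0365 * 44921 = 1639.6165 kW
eta_BTE = (640 / 1639.6165) * 100 = 39.03%


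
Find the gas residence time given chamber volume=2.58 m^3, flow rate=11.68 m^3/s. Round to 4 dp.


tau = V / Q_flow
tau = 2.58 / 11.68 = 0.2209 s


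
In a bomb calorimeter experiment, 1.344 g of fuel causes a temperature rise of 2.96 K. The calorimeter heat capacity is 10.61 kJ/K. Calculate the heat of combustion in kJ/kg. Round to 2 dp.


Hc = C_cal * delta_T / m_fuel
Q_released = 10.61 * 2.96 = 31.4056 kJ
m_fuel = 1.344 g = 1.344/1000 kg = 0.001344 kg
Hc = 31.4056 / 0.001344 = 23367.26 kJ/kg


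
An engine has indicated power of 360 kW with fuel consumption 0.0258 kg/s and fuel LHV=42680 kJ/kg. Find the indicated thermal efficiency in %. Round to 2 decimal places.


eta_ith = (IP / (mf * LHV)) * 100
Denominator = 0.0258 * 42680 = 1101.1440 kW
eta_ith = (360 / 1101.1440) * 100 = 32.69%


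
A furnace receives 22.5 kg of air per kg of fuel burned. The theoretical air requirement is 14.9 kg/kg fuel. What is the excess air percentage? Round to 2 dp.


Excess air = actual - stoichiometric = 22.5 - 14.9 = 7.60 kg/kg fuel
Excess air % = (excess / stoich) * 100 = (7.60 / 14.9) * 100 = 51.01%


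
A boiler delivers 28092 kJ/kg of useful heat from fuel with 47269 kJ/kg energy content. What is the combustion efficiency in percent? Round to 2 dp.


Efficiency = (Q_useful / Q_fuel) * 100
Efficiency = (28092 / 47269) * 100
Efficiency = 0.5943 * 100 = 59.43%


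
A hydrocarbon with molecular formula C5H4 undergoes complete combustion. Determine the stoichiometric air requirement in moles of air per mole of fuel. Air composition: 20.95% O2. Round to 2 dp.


Balanced combustion: C5H4 + 6 O2 -> 5 CO2 + 2 H2O
O2 needed = C + H/4 = 5 + 4/4 = 6.00 moles
Air moles = O2 / 0.2095 = 6.00 / 0.2095 = 28.64 moles air


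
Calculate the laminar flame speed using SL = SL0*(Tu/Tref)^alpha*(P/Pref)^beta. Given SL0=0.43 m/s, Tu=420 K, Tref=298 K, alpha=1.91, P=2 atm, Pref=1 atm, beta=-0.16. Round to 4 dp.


SL = SL0 * (Tu/Tref)^alpha * (P/Pref)^beta
T ratio = 420/298 = 1.40939597
(T ratio)^alpha = 1.40939597^1.91 = 1.925986
(P/Pref)^beta = 2^(-0.16) = 0.895025
SL = 0.43 * 1.925986 * 0.895025 = 0.7412 m/s


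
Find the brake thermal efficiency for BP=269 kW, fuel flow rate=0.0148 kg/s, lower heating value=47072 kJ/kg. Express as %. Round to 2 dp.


eta_BTE = (BP / (mf * LHV)) * 100
Denominator = 0.0148 * 47072 = 696.6656 kW
eta_BTE = (269 / 696.6656) * 100 = 38.61%


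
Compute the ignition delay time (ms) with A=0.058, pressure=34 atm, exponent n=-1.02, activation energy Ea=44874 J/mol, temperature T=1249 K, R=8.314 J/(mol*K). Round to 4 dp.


tau = A * P^n * exp(Ea/(R*T))
P^n = 34^(-1.02) = 0.02740889
Ea/(R*T) = 44874/(8.314*1249) = 4.321379
exp(Ea/(R*T)) = 75.292361
tau = 0.058 * 0.02740889 * 75.292361 = 0.1197 ms


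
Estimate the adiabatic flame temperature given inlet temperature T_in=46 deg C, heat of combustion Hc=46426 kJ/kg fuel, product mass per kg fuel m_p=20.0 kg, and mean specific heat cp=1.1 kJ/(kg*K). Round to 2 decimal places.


T_ad = T_in + Hc / (m_p * cp)
Denominator = 20.0 * 1.1 = 22.0000
Temperature rise = 46426 / 22.0000 = 2110.27 K
T_ad = 46 + 2110.27 = 2156.27 deg C


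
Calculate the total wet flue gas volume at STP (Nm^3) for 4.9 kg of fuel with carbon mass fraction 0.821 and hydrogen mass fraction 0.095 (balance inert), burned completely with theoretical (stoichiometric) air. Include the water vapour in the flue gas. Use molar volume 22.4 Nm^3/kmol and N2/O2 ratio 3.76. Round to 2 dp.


Per kg fuel: CO2 = (C/12 kmol)*22.4 = (0.821/12)*22.4 = 1.53253 Nm^3
Per kg fuel: H2O = (H/2 kmol)*22.4 = (0.095/2)*22.4 = 1.06400 Nm^3
O2 needed per kg fuel = C/12 + H/4 = 0.821/12 + 0.095/4 = 0.09216667 kmol
Per kg fuel: N2 = O2*3.76*22.4 = 0.09216667*3.76*22.4 = 7.76265 Nm^3
Total per kg = 1.53253 + 1.06400 + 7.76265 = 10.35918 Nm^3
Total = 10.35918 * 4.9 = 50.76 Nm^3


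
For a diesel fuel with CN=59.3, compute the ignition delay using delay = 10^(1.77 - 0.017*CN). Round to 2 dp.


delay = 10^(1.77 - 0.017*CN)
Exponent = 1.77 - 0.017*59.3 = 0.7619
delay = 10^0.7619 = 5.78 ms


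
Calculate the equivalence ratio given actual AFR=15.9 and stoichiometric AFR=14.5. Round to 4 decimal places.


phi = AFR_stoich / AFR_actual
phi = 14.5 / 15.9 = 0.9119


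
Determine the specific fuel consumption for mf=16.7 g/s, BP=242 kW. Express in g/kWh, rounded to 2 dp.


SFC = (mf / BP) * 3600
Rate = 16.7 / 242 = 0.069008 g/(s*kW)
SFC = 0.069008 * 3600 = 248.43 g/kWh


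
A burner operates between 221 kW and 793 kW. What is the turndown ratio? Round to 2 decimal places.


TDR = Q_max / Q_min
TDR = 793 / 221 = 3.59


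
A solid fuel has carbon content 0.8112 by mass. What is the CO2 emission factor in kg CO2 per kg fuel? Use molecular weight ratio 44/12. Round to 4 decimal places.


EF = C_frac * (M_CO2 / M_C)
EF = 0.8112 * (44/12)
EF = 0.8112 * 3.666667 = 2.9744 kg_CO2/kg_fuel


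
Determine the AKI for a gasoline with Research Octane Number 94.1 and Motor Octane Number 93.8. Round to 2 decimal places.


AKI = (RON + MON) / 2
AKI = (94.1 + 93.8) / 2
AKI = 187.9 / 2 = 93.95


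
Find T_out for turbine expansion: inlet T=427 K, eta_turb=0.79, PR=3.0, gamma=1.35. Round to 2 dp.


T_out = T_in * (1 - eta * (1 - PR^(-(gamma-1)/gamma)))
Exponent = -(1.35-1)/1.35 = -0.25925926
PR^exp = 3.0^(-0.25925926) = 0.75214556
Factor = 1 - 0.79*(1 - 0.75214556) = 0.80419499
T_out = 427 * 0.80419499 = 343.39 K


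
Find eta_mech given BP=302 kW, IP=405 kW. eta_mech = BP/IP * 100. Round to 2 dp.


eta_mech = (BP / IP) * 100
Ratio = 302 / 405 = 0.7457
eta_mech = 0.7457 * 100 = 74.57%


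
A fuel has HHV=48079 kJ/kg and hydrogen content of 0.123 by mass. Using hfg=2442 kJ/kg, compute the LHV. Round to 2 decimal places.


LHV = HHV - hfg * 9 * H
Water correction = 2442 * 9 * 0.123 = 2703.294 kJ/kg
LHV = 48079 - 2703.294 = 45375.71 kJ/kg


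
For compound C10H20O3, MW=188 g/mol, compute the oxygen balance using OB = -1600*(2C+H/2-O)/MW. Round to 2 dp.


OB = -1600 * (2C + H/2 - O) / MW
Inner = 2*10 + 20/2 - 3 = 27.00
OB = -1600 * 27.00 / 188 = -229.79%


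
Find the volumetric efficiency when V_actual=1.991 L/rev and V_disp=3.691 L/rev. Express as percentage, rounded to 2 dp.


eta_v = (V_actual / V_disp) * 100
Ratio = 1.991 / 3.691 = 0.5394
eta_v = 0.5394 * 100 = 53.94%


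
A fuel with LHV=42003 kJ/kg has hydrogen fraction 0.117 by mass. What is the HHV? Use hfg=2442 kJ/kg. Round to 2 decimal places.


HHV = LHV + hfg * 9 * H
Water addition = 2442 * 9 * 0.117 = 2571.426 kJ/kg
HHV = 42003 + 2571.426 = 44574.43 kJ/kg


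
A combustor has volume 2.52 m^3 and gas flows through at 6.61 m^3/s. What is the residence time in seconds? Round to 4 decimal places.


tau = V / Q_flow
tau = 2.52 / 6.61 = 0.3812 s


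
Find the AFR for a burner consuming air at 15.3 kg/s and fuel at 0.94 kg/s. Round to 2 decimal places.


AFR = m_air / m_fuel
AFR = 15.3 / 0.94 = 16.28


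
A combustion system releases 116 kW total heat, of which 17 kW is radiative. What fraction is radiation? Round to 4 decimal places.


f_rad = Q_rad / Q_total
f_rad = 17 / 116 = 0.1466


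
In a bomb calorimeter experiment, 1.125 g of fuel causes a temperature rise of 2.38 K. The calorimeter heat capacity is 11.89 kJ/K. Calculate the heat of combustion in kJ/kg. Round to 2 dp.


Hc = C_cal * delta_T / m_fuel
Q_released = 11.89 * 2.38 = 28.2982 kJ
m_fuel = 1.125 g = 1.125/1000 kg = 0.001125 kg
Hc = 28.2982 / 0.001125 = 25153.96 kJ/kg


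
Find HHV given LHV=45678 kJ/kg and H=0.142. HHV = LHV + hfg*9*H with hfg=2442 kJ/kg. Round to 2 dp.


HHV = LHV + hfg * 9 * H
Water addition = 2442 * 9 * 0.142 = 3120.876 kJ/kg
HHV = 45678 + 3120.876 = 48798.88 kJ/kg


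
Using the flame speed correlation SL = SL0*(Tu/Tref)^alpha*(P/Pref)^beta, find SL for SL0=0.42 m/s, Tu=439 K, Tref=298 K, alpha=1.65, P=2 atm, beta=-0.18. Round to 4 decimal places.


SL = SL0 * (Tu/Tref)^alpha * (P/Pref)^beta
T ratio = 439/298 = 1.47315436
(T ratio)^alpha = 1.47315436^1.65 = 1.895002
(P/Pref)^beta = 2^(-0.18) = 0.882703
SL = 0.42 * 1.895002 * 0.882703 = 0.7025 m/s


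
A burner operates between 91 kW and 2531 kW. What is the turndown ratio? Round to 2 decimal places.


TDR = Q_max / Q_min
TDR = 2531 / 91 = 27.81


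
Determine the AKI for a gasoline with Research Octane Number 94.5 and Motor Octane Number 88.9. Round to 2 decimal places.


AKI = (RON + MON) / 2
AKI = (94.5 + 88.9) / 2
AKI = 183.4 / 2 = 91.70


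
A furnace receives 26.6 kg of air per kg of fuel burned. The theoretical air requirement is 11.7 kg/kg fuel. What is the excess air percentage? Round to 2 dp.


Excess air = actual - stoichiometric = 26.6 - 11.7 = 14.90 kg/kg fuel
Excess air % = (excess / stoich) * 100 = (14.90 / 11.7) * 100 = 127.35%


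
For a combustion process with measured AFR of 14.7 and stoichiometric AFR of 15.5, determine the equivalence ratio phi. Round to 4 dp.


phi = AFR_stoich / AFR_actual
phi = 15.5 / 14.7 = 1.0544


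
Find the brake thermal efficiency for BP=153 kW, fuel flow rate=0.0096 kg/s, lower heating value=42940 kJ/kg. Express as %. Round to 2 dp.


eta_BTE = (BP / (mf * LHV)) * 100
Denominator = 0.0096 * 42940 = 412.2240 kW
eta_BTE = (153 / 412.2240) * 100 = 37.12%


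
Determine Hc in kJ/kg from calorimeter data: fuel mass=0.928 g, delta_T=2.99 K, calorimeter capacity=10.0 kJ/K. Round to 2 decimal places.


Hc = C_cal * delta_T / m_fuel
Q_released = 10.0 * 2.99 = 29.9000 kJ
m_fuel = 0.928 g = 0.928/1000 kg = 0.000928 kg
Hc = 29.9000 / 0.000928 = 32219.83 kJ/kg


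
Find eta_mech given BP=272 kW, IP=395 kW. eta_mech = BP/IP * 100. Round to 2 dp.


eta_mech = (BP / IP) * 100
Ratio = 272 / 395 = 0.6886
eta_mech = 0.6886 * 100 = 68.86%


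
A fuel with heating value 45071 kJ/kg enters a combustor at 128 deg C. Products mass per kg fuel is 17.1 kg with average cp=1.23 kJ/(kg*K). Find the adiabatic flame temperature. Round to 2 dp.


T_ad = T_in + Hc / (m_p * cp)
Denominator = 17.1 * 1.23 = 21.0330
Temperature rise = 45071 / 21.0330 = 2142.87 K
T_ad = 128 + 2142.87 = 2270.87 deg C


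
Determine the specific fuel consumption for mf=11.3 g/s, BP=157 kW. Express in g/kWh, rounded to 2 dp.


SFC = (mf / BP) * 3600
Rate = 11.3 / 157 = 0.071975 g/(s*kW)
SFC = 0.071975 * 3600 = 259.11 g/kWh


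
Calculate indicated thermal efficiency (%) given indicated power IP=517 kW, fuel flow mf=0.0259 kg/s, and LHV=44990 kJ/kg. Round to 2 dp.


eta_ith = (IP / (mf * LHV)) * 100
Denominator = 0.0259 * 44990 = 1165.2410 kW
eta_ith = (517 / 1165.2410) * 100 = 44.37%


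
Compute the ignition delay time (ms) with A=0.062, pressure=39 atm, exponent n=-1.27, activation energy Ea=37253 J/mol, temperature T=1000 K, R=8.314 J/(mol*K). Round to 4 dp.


tau = A * P^n * exp(Ea/(R*T))
P^n = 39^(-1.27) = 0.00953560
Ea/(R*T) = 37253/(8.314*1000) = 4.480755
exp(Ea/(R*T)) = 88.301346
tau = 0.062 * 0.00953560 * 88.301346 = 0.0522 ms


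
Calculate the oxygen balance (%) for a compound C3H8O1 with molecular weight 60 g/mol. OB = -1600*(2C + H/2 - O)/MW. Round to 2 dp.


OB = -1600 * (2C + H/2 - O) / MW
Inner = 2*3 + 8/2 - 1 = 9.00
OB = -1600 * 9.00 / 60 = -240.00%


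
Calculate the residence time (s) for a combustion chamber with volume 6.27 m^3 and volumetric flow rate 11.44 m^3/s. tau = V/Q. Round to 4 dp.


tau = V / Q_flow
tau = 6.27 / 11.44 = 0.5481 s


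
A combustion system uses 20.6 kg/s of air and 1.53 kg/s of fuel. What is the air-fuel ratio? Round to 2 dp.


AFR = m_air / m_fuel
AFR = 20.6 / 1.53 = 13.46


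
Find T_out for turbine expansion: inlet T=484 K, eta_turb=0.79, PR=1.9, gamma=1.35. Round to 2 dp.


T_out = T_in * (1 - eta * (1 - PR^(-(gamma-1)/gamma)))
Exponent = -(1.35-1)/1.35 = -0.25925926
PR^exp = 1.9^(-0.25925926) = 0.84670193
Factor = 1 - 0.79*(1 - 0.84670193) = 0.87889452
T_out = 484 * 0.87889452 = 425.38 K


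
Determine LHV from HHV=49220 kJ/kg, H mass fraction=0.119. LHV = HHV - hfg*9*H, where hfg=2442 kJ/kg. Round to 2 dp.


LHV = HHV - hfg * 9 * H
Water correction = 2442 * 9 * 0.119 = 2615.382 kJ/kg
LHV = 49220 - 2615.382 = 46604.62 kJ/kg


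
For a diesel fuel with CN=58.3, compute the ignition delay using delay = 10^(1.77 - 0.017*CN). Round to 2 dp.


delay = 10^(1.77 - 0.017*CN)
Exponent = 1.77 - 0.017*58.3 = 0.7789
delay = 10^0.7789 = 6.01 ms


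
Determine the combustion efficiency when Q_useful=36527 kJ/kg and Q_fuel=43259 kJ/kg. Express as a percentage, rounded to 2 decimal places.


Efficiency = (Q_useful / Q_fuel) * 100
Efficiency = (36527 / 43259) * 100
Efficiency = 0.8444 * 100 = 84.44%


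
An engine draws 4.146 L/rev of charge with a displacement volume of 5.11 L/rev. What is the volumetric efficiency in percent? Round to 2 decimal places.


eta_v = (V_actual / V_disp) * 100
Ratio = 4.146 / 5.11 = 0.8114
eta_v = 0.8114 * 100 = 81.14%


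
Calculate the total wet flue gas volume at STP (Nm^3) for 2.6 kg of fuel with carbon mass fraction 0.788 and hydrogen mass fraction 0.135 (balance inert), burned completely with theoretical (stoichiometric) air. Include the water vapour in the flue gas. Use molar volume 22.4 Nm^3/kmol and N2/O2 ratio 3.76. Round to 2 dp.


Per kg fuel: CO2 = (C/12 kmol)*22.4 = (0.788/12)*22.4 = 1.47093 Nm^3
Per kg fuel: H2O = (H/2 kmol)*22.4 = (0.135/2)*22.4 = 1.51200 Nm^3
O2 needed per kg fuel = C/12 + H/4 = 0.788/12 + 0.135/4 = 0.09941667 kmol
Per kg fuel: N2 = O2*3.76*22.4 = 0.09941667*3.76*22.4 = 8.37327 Nm^3
Total per kg = 1.47093 + 1.51200 + 8.37327 = 11.35620 Nm^3
Total = 11.35620 * 2.6 = 29.53 Nm^3


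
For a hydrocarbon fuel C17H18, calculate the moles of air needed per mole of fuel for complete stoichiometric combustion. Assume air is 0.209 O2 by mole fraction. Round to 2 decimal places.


Balanced combustion: C17H18 + 21.5 O2 -> 17 CO2 + 9 H2O
O2 needed = C + H/4 = 17 + 18/4 = 21.50 moles
Air moles = O2 / 0.209 = 21.50 / 0.209 = 102.87 moles air


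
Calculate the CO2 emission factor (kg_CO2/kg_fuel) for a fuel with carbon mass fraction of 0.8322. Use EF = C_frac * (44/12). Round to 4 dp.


EF = C_frac * (M_CO2 / M_C)
EF = 0.8322 * (44/12)
EF = 0.8322 * 3.666667 = 3.0514 kg_CO2/kg_fuel


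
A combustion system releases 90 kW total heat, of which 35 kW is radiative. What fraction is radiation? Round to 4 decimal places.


f_rad = Q_rad / Q_total
f_rad = 35 / 90 = 0.3889


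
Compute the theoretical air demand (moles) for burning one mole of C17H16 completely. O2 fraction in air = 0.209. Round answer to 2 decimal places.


Balanced combustion: C17H16 + 21 O2 -> 17 CO2 + 8 H2O
O2 needed = C + H/4 = 17 + 16/4 = 21.00 moles
Air moles = O2 / 0.209 = 21.00 / 0.209 = 100.48 moles air


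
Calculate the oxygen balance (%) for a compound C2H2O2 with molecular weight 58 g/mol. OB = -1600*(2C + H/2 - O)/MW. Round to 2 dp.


OB = -1600 * (2C + H/2 - O) / MW
Inner = 2*2 + 2/2 - 2 = 3.00
OB = -1600 * 3.00 / 58 = -82.76%


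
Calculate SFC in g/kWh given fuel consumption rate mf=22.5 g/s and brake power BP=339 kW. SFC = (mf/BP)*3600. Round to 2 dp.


SFC = (mf / BP) * 3600
Rate = 22.5 / 339 = 0.066372 g/(s*kW)
SFC = 0.066372 * 3600 = 238.94 g/kWh


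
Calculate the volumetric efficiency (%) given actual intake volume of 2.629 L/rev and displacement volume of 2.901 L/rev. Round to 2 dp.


eta_v = (V_actual / V_disp) * 100
Ratio = 2.629 / 2.901 = 0.9062
eta_v = 0.9062 * 100 = 90.62%


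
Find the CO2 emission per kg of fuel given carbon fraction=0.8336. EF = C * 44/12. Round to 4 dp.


EF = C_frac * (M_CO2 / M_C)
EF = 0.8336 * (44/12)
EF = 0.8336 * 3.666667 = 3.0565 kg_CO2/kg_fuel


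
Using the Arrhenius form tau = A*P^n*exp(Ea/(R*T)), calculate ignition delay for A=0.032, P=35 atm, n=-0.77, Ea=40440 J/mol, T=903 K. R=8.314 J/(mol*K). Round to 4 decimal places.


tau = A * P^n * exp(Ea/(R*T))
P^n = 35^(-0.77) = 0.06472434
Ea/(R*T) = 40440/(8.314*903) = 5.386583
exp(Ea/(R*T)) = 218.455701
tau = 0.032 * 0.06472434 * 218.455701 = 0.4525 ms


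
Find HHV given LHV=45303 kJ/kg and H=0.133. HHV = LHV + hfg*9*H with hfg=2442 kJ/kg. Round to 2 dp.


HHV = LHV + hfg * 9 * H
Water addition = 2442 * 9 * 0.133 = 2923.074 kJ/kg
HHV = 45303 + 2923.074 = 48226.07 kJ/kg


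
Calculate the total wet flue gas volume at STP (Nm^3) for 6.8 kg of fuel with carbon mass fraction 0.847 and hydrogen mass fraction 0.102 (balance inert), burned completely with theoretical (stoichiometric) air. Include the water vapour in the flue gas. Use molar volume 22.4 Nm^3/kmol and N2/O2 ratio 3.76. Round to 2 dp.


Per kg fuel: CO2 = (C/12 kmol)*22.4 = (0.847/12)*22.4 = 1.58107 Nm^3
Per kg fuel: H2O = (H/2 kmol)*22.4 = (0.102/2)*22.4 = 1.14240 Nm^3
O2 needed per kg fuel = C/12 + H/4 = 0.847/12 + 0.102/4 = 0.09608333 kmol
Per kg fuel: N2 = O2*3.76*22.4 = 0.09608333*3.76*22.4 = 8.09252 Nm^3
Total per kg = 1.58107 + 1.14240 + 8.09252 = 10.81599 Nm^3
Total = 10.81599 * 6.8 = 73.55 Nm^3


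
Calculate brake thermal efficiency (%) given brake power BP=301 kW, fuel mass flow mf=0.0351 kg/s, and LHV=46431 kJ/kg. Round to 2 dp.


eta_BTE = (BP / (mf * LHV)) * 100
Denominator = 0.0351 * 46431 = 1629.7281 kW
eta_BTE = (301 / 1629.7281) * 100 = 18.47%


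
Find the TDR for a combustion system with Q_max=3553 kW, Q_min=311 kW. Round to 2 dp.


TDR = Q_max / Q_min
TDR = 3553 / 311 = 11.42


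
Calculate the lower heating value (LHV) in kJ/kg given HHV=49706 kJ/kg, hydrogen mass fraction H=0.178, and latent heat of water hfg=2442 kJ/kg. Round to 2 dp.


LHV = HHV - hfg * 9 * H
Water correction = 2442 * 9 * 0.178 = 3912.084 kJ/kg
LHV = 49706 - 3912.084 = 45793.92 kJ/kg


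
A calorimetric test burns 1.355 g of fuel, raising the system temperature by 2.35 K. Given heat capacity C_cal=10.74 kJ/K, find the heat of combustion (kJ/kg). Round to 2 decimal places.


Hc = C_cal * delta_T / m_fuel
Q_released = 10.74 * 2.35 = 25.2390 kJ
m_fuel = 1.355 g = 1.355/1000 kg = 0.001355 kg
Hc = 25.2390 / 0.001355 = 18626.57 kJ/kg


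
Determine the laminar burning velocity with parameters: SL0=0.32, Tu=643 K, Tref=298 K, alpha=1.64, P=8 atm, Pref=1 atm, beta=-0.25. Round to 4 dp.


SL = SL0 * (Tu/Tref)^alpha * (P/Pref)^beta
T ratio = 643/298 = 2.15771812
(T ratio)^alpha = 2.15771812^1.64 = 3.529810
(P/Pref)^beta = 8^(-0.25) = 0.594604
SL = 0.32 * 3.529810 * 0.594604 = 0.6716 m/s


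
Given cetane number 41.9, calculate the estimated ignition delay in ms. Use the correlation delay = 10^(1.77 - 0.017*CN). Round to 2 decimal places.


delay = 10^(1.77 - 0.017*CN)
Exponent = 1.77 - 0.017*41.9 = 1.0577
delay = 10^1.0577 = 11.42 ms


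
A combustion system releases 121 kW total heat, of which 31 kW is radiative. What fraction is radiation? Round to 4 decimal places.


f_rad = Q_rad / Q_total
f_rad = 31 / 121 = 0.2562


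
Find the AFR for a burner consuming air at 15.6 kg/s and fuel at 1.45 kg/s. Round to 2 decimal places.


AFR = m_air / m_fuel
AFR = 15.6 / 1.45 = 10.76


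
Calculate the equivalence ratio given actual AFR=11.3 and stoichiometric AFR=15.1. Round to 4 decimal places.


phi = AFR_stoich / AFR_actual
phi = 15.1 / 11.3 = 1.3363


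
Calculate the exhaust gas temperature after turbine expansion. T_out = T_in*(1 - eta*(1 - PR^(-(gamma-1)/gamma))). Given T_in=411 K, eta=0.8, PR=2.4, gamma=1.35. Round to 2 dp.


T_out = T_in * (1 - eta * (1 - PR^(-(gamma-1)/gamma)))
Exponent = -(1.35-1)/1.35 = -0.25925926
PR^exp = 2.4^(-0.25925926) = 0.79694200
Factor = 1 - 0.8*(1 - 0.79694200) = 0.83755360
T_out = 411 * 0.83755360 = 344.23 K


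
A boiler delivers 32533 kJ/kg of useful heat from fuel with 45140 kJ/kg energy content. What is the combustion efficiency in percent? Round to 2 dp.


Efficiency = (Q_useful / Q_fuel) * 100
Efficiency = (32533 / 45140) * 100
Efficiency = 0.7207 * 100 = 72.07%


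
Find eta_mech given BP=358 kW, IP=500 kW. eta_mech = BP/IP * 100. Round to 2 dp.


eta_mech = (BP / IP) * 100
Ratio = 358 / 500 = 0.7160
eta_mech = 0.7160 * 100 = 71.60%


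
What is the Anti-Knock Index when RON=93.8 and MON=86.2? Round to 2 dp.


AKI = (RON + MON) / 2
AKI = (93.8 + 86.2) / 2
AKI = 180.0 / 2 = 90.00


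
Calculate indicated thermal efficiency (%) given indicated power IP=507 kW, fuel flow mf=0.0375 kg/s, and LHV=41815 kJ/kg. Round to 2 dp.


eta_ith = (IP / (mf * LHV)) * 100
Denominator = 0.0375 * 41815 = 1568.0625 kW
eta_ith = (507 / 1568.0625) * 100 = 32.33%


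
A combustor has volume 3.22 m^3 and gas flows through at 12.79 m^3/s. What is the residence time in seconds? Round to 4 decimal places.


tau = V / Q_flow
tau = 3.22 / 12.79 = 0.2518 s


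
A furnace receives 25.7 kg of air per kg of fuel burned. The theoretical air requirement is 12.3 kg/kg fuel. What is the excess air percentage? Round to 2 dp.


Excess air = actual - stoichiometric = 25.7 - 12.3 = 13.40 kg/kg fuel
Excess air % = (excess / stoich) * 100 = (13.40 / 12.3) * 100 = 108.94%


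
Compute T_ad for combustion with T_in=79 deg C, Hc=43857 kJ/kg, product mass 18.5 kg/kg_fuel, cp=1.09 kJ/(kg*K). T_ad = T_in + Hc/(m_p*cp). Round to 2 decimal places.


T_ad = T_in + Hc / (m_p * cp)
Denominator = 18.5 * 1.09 = 20.1650
Temperature rise = 43857 / 20.1650 = 2174.91 K
T_ad = 79 + 2174.91 = 2253.91 deg C


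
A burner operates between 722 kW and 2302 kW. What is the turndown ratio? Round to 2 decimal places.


TDR = Q_max / Q_min
TDR = 2302 / 722 = 3.19


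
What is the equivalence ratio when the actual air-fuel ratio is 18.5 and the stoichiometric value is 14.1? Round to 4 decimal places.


phi = AFR_stoich / AFR_actual
phi = 14.1 / 18.5 = 0.7622


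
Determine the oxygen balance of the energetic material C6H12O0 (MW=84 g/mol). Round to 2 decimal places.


OB = -1600 * (2C + H/2 - O) / MW
Inner = 2*6 + 12/2 - 0 = 18.00
OB = -1600 * 18.00 / 84 = -342.86%


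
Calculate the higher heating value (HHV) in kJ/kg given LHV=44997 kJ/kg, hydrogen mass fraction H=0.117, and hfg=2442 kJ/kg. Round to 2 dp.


HHV = LHV + hfg * 9 * H
Water addition = 2442 * 9 * 0.117 = 2571.426 kJ/kg
HHV = 44997 + 2571.426 = 47568.43 kJ/kg


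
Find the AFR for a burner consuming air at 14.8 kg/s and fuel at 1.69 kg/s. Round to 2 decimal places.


AFR = m_air / m_fuel
AFR = 14.8 / 1.69 = 8.76


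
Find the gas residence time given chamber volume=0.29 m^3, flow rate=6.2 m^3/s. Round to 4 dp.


tau = V / Q_flow
tau = 0.29 / 6.2 = 0.0468 s


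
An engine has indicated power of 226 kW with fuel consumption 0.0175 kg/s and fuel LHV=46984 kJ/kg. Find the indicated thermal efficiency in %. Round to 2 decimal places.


eta_ith = (IP / (mf * LHV)) * 100
Denominator = 0.0175 * 46984 = 822.2200 kW
eta_ith = (226 / 822.2200) * 100 = 27.49%


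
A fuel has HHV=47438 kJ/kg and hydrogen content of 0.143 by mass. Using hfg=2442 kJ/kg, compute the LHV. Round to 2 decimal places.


LHV = HHV - hfg * 9 * H
Water correction = 2442 * 9 * 0.143 = 3142.854 kJ/kg
LHV = 47438 - 3142.854 = 44295.15 kJ/kg


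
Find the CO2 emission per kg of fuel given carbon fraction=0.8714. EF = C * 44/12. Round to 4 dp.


EF = C_frac * (M_CO2 / M_C)
EF = 0.8714 * (44/12)
EF = 0.8714 * 3.666667 = 3.1951 kg_CO2/kg_fuel


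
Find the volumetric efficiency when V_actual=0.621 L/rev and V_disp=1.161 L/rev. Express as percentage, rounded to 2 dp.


eta_v = (V_actual / V_disp) * 100
Ratio = 0.621 / 1.161 = 0.5349
eta_v = 0.5349 * 100 = 53.49%


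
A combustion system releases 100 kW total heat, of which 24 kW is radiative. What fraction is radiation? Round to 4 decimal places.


f_rad = Q_rad / Q_total
f_rad = 24 / 100 = 0.2400


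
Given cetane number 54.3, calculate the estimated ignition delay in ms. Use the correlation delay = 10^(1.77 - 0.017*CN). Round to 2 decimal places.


delay = 10^(1.77 - 0.017*CN)
Exponent = 1.77 - 0.017*54.3 = 0.8469
delay = 10^0.8469 = 7.03 ms


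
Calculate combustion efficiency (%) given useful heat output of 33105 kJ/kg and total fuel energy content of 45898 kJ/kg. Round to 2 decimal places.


Efficiency = (Q_useful / Q_fuel) * 100
Efficiency = (33105 / 45898) * 100
Efficiency = 0.7213 * 100 = 72.13%


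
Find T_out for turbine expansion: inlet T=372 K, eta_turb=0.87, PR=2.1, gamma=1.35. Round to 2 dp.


T_out = T_in * (1 - eta * (1 - PR^(-(gamma-1)/gamma)))
Exponent = -(1.35-1)/1.35 = -0.25925926
PR^exp = 2.1^(-0.25925926) = 0.82501466
Factor = 1 - 0.87*(1 - 0.82501466) = 0.84776275
T_out = 372 * 0.84776275 = 315.37 K


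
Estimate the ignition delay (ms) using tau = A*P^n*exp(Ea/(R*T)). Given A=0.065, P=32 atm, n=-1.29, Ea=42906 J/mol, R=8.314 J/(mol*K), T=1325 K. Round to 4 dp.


tau = A * P^n * exp(Ea/(R*T))
P^n = 32^(-1.29) = 0.01143817
Ea/(R*T) = 42906/(8.314*1325) = 3.894862
exp(Ea/(R*T)) = 49.149295
tau = 0.065 * 0.01143817 * 49.149295 = 0.0365 ms


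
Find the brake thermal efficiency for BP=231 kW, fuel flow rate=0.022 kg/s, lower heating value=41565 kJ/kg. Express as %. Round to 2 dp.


eta_BTE = (BP / (mf * LHV)) * 100
Denominator = 0.022 * 41565 = 914.4300 kW
eta_BTE = (231 / 914.4300) * 100 = 25.26%


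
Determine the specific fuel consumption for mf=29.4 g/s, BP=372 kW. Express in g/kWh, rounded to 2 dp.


SFC = (mf / BP) * 3600
Rate = 29.4 / 372 = 0.079032 g/(s*kW)
SFC = 0.079032 * 3600 = 284.52 g/kWh


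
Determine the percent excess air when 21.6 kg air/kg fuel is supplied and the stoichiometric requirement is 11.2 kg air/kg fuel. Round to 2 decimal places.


Excess air = actual - stoichiometric = 21.6 - 11.2 = 10.40 kg/kg fuel
Excess air % = (excess / stoich) * 100 = (10.40 / 11.2) * 100 = 92.86%


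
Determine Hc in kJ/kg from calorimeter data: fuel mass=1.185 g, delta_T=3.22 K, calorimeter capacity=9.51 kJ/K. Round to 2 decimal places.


Hc = C_cal * delta_T / m_fuel
Q_released = 9.51 * 3.22 = 30.6222 kJ
m_fuel = 1.185 g = 1.185/1000 kg = 0.001185 kg
Hc = 30.6222 / 0.001185 = 25841.52 kJ/kg


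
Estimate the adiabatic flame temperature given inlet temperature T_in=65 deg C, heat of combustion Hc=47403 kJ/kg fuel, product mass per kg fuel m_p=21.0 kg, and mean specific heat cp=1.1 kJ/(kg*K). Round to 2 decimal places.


T_ad = T_in + Hc / (m_p * cp)
Denominator = 21.0 * 1.1 = 23.1000
Temperature rise = 47403 / 23.1000 = 2052.08 K
T_ad = 65 + 2052.08 = 2117.08 deg C


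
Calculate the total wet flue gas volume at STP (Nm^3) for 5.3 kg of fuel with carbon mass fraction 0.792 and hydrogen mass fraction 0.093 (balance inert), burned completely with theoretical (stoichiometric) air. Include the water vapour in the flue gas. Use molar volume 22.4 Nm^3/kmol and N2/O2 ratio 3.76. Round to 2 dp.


Per kg fuel: CO2 = (C/12 kmol)*22.4 = (0.792/12)*22.4 = 1.47840 Nm^3
Per kg fuel: H2O = (H/2 kmol)*22.4 = (0.093/2)*22.4 = 1.04160 Nm^3
O2 needed per kg fuel = C/12 + H/4 = 0.792/12 + 0.093/4 = 0.08925000 kmol
Per kg fuel: N2 = O2*3.76*22.4 = 0.08925000*3.76*22.4 = 7.51699 Nm^3
Total per kg = 1.47840 + 1.04160 + 7.51699 = 10.03699 Nm^3
Total = 10.03699 * 5.3 = 53.20 Nm^3


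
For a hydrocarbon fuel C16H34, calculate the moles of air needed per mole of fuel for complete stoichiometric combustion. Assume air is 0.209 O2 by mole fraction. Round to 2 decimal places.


Balanced combustion: C16H34 + 24.5 O2 -> 16 CO2 + 17 H2O
O2 needed = C + H/4 = 16 + 34/4 = 24.50 moles
Air moles = O2 / 0.209 = 24.50 / 0.209 = 117.22 moles air


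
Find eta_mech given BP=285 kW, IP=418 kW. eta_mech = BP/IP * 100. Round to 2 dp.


eta_mech = (BP / IP) * 100
Ratio = 285 / 418 = 0.6818
eta_mech = 0.6818 * 100 = 68.18%


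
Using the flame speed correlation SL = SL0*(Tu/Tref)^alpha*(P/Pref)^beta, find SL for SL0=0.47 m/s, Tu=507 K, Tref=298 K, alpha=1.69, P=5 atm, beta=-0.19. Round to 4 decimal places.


SL = SL0 * (Tu/Tref)^alpha * (P/Pref)^beta
T ratio = 507/298 = 1.70134228
(T ratio)^alpha = 1.70134228^1.69 = 2.454924
(P/Pref)^beta = 5^(-0.19) = 0.736539
SL = 0.47 * 2.454924 * 0.736539 = 0.8498 m/s


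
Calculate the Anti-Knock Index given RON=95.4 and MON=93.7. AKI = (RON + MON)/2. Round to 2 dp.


AKI = (RON + MON) / 2
AKI = (95.4 + 93.7) / 2
AKI = 189.1 / 2 = 94.55


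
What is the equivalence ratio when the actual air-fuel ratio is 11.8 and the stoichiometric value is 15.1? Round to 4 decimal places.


phi = AFR_stoich / AFR_actual
phi = 15.1 / 11.8 = 1.2797


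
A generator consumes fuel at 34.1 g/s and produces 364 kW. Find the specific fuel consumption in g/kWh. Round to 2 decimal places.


SFC = (mf / BP) * 3600
Rate = 34.1 / 364 = 0.093681 g/(s*kW)
SFC = 0.093681 * 3600 = 337.25 g/kWh


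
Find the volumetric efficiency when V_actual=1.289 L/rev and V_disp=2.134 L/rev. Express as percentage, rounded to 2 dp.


eta_v = (V_actual / V_disp) * 100
Ratio = 1.289 / 2.134 = 0.6040
eta_v = 0.6040 * 100 = 60.40%


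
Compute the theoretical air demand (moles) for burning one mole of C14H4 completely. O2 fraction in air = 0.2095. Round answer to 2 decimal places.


Balanced combustion: C14H4 + 15 O2 -> 14 CO2 + 2 H2O
O2 needed = C + H/4 = 14 + 4/4 = 15.00 moles
Air moles = O2 / 0.2095 = 15.00 / 0.2095 = 71.60 moles air


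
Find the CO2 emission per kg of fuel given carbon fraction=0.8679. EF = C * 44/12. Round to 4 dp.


EF = C_frac * (M_CO2 / M_C)
EF = 0.8679 * (44/12)
EF = 0.8679 * 3.666667 = 3.1823 kg_CO2/kg_fuel


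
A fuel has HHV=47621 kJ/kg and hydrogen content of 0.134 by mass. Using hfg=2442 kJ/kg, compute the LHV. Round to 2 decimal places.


LHV = HHV - hfg * 9 * H
Water correction = 2442 * 9 * 0.134 = 2945.052 kJ/kg
LHV = 47621 - 2945.052 = 44675.95 kJ/kg


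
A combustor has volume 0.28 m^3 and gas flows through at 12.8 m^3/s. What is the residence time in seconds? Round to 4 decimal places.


tau = V / Q_flow
tau = 0.28 / 12.8 = 0.0219 s


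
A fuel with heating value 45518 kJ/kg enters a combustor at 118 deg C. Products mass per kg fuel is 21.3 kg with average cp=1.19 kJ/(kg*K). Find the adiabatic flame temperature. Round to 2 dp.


T_ad = T_in + Hc / (m_p * cp)
Denominator = 21.3 * 1.19 = 25.3470
Temperature rise = 45518 / 25.3470 = 1795.79 K
T_ad = 118 + 1795.79 = 1913.79 deg C
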